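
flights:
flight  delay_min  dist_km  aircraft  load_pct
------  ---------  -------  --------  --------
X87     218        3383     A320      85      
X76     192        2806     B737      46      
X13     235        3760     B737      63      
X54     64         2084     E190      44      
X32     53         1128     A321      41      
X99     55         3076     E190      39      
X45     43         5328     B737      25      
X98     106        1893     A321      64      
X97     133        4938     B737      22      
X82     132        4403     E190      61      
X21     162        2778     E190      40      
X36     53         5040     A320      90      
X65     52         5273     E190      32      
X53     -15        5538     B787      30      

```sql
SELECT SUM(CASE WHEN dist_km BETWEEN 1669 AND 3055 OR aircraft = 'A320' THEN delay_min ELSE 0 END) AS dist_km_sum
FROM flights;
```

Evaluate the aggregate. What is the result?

795

flight=X87: ✓ → 218
flight=X76: ✓ → 192
flight=X13: ✗
flight=X54: ✓ → 64
flight=X32: ✗
flight=X99: ✗
flight=X45: ✗
flight=X98: ✓ → 106
flight=X97: ✗
flight=X82: ✗
flight=X21: ✓ → 162
flight=X36: ✓ → 53
flight=X65: ✗
flight=X53: ✗
dist_km_sum = 218 + 192 + 64 + 106 + 162 + 53 = 795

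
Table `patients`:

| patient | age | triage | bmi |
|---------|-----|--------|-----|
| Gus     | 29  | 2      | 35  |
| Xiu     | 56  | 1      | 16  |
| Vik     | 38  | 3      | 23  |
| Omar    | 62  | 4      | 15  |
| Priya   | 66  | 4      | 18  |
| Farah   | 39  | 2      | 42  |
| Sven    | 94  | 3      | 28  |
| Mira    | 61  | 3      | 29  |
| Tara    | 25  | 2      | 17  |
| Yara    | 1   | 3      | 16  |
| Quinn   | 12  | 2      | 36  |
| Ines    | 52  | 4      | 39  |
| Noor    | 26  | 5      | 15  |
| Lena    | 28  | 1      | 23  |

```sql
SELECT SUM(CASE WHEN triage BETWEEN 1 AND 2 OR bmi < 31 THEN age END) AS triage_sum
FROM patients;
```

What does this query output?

patient=Gus: ✓ → 29
patient=Xiu: ✓ → 56
patient=Vik: ✓ → 38
patient=Omar: ✓ → 62
patient=Priya: ✓ → 66
patient=Farah: ✓ → 39
patient=Sven: ✓ → 94
patient=Mira: ✓ → 61
patient=Tara: ✓ → 25
patient=Yara: ✓ → 1
patient=Quinn: ✓ → 12
patient=Ines: ✗
patient=Noor: ✓ → 26
patient=Lena: ✓ → 28
triage_sum = 29 + 56 + 38 + 62 + 66 + 39 + 94 + 61 + 25 + 1 + 12 + 26 + 28 = 537

537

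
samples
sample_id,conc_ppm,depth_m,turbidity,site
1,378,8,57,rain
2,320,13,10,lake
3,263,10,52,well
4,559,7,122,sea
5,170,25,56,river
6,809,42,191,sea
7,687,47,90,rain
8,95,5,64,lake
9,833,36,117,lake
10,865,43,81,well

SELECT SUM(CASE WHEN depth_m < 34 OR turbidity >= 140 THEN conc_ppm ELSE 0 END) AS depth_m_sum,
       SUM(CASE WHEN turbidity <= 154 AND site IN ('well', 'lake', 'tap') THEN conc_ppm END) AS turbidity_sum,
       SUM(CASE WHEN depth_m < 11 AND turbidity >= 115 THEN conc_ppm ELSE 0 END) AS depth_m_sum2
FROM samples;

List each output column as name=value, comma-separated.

[depth_m_sum: depth_m < 34 OR turbidity >= 140]
sample_id=1: ✓ → 378
sample_id=2: ✓ → 320
sample_id=3: ✓ → 263
sample_id=4: ✓ → 559
sample_id=5: ✓ → 170
sample_id=6: ✓ → 809
sample_id=7: ✗
sample_id=8: ✓ → 95
sample_id=9: ✗
sample_id=10: ✗
depth_m_sum = 378 + 320 + 263 + 559 + 170 + 809 + 95 = 2594
—
[turbidity_sum: turbidity <= 154 AND site IN ('well', 'lake', 'tap')]
sample_id=1: ✗
sample_id=2: ✓ → 320
sample_id=3: ✓ → 263
sample_id=4: ✗
sample_id=5: ✗
sample_id=6: ✗
sample_id=7: ✗
sample_id=8: ✓ → 95
sample_id=9: ✓ → 833
sample_id=10: ✓ → 865
turbidity_sum = 320 + 263 + 95 + 833 + 865 = 2376
—
[depth_m_sum2: depth_m < 11 AND turbidity >= 115]
sample_id=1: ✗
sample_id=2: ✗
sample_id=3: ✗
sample_id=4: ✓ → 559
sample_id=5: ✗
sample_id=6: ✗
sample_id=7: ✗
sample_id=8: ✗
sample_id=9: ✗
sample_id=10: ✗
depth_m_sum2 = 559

depth_m_sum=2594, turbidity_sum=2376, depth_m_sum2=559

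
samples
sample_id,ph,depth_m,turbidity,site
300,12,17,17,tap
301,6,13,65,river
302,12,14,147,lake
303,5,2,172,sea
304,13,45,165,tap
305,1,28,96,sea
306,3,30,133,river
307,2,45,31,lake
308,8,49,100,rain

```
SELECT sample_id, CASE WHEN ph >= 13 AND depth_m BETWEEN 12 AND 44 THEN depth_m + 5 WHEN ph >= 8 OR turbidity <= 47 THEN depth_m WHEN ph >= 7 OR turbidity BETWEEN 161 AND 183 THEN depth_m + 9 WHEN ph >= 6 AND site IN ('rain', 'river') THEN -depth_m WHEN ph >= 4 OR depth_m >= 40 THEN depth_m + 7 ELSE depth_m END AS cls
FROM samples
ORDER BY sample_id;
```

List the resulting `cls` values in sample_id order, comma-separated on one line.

sample_id=300: ph >= 8 OR turbidity <= 47 → 17
sample_id=301: ph >= 6 AND site IN ('rain', 'river') → -13
sample_id=302: ph >= 8 OR turbidity <= 47 → 14
sample_id=303: ph >= 7 OR turbidity BETWEEN 161 AND 183 → 11
sample_id=304: ph >= 8 OR turbidity <= 47 → 45
sample_id=305: ELSE → 28
sample_id=306: ELSE → 30
sample_id=307: ph >= 8 OR turbidity <= 47 → 45
sample_id=308: ph >= 8 OR turbidity <= 47 → 49

17, -13, 14, 11, 45, 28, 30, 45, 49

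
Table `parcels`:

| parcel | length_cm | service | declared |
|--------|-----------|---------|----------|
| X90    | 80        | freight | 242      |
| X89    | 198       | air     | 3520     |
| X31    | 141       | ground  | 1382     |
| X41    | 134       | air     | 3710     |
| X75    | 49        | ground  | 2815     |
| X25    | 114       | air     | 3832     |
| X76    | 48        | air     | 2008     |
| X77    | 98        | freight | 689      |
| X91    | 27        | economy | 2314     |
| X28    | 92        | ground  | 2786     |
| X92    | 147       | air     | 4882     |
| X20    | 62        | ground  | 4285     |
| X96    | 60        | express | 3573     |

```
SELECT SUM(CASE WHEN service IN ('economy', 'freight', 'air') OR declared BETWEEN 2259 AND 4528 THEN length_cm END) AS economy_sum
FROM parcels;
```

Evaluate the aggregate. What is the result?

parcel=X90: ✓ → 80
parcel=X89: ✓ → 198
parcel=X31: ✗
parcel=X41: ✓ → 134
parcel=X75: ✓ → 49
parcel=X25: ✓ → 114
parcel=X76: ✓ → 48
parcel=X77: ✓ → 98
parcel=X91: ✓ → 27
parcel=X28: ✓ → 92
parcel=X92: ✓ → 147
parcel=X20: ✓ → 62
parcel=X96: ✓ → 60
economy_sum = 80 + 198 + 134 + 49 + 114 + 48 + 98 + 27 + 92 + 147 + 62 + 60 = 1109

1109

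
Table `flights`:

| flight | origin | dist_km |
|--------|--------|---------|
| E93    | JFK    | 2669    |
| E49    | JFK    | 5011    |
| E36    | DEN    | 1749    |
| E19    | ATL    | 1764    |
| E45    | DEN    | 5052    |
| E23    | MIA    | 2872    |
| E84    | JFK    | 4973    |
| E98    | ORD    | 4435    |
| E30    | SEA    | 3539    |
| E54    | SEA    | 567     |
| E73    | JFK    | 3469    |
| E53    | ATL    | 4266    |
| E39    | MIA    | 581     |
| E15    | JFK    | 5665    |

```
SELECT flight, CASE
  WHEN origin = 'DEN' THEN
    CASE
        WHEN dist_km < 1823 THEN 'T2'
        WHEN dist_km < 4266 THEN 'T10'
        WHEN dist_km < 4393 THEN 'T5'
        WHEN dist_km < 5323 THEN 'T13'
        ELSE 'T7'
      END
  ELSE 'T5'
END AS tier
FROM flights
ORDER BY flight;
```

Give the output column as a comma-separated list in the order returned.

flight=E15: origin='JFK' → outer ELSE → T5
flight=E19: origin='ATL' → outer ELSE → T5
flight=E23: origin='MIA' → outer ELSE → T5
flight=E30: origin='SEA' → outer ELSE → T5
flight=E36: origin='DEN' → inner[dist_km < 1823] → T2
flight=E39: origin='MIA' → outer ELSE → T5
flight=E45: origin='DEN' → inner[dist_km < 5323] → T13
flight=E49: origin='JFK' → outer ELSE → T5
flight=E53: origin='ATL' → outer ELSE → T5
flight=E54: origin='SEA' → outer ELSE → T5
flight=E73: origin='JFK' → outer ELSE → T5
flight=E84: origin='JFK' → outer ELSE → T5
flight=E93: origin='JFK' → outer ELSE → T5
flight=E98: origin='ORD' → outer ELSE → T5

T5, T5, T5, T5, T2, T5, T13, T5, T5, T5, T5, T5, T5, T5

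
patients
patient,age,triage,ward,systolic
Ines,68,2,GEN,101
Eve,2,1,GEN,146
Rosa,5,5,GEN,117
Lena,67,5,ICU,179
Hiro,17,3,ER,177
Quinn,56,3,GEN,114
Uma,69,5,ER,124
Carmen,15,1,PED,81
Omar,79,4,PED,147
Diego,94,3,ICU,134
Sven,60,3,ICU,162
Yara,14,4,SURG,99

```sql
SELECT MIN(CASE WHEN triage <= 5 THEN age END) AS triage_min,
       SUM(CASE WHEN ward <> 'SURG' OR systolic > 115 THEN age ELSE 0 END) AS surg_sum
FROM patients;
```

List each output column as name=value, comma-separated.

triage_min=2, surg_sum=532

[triage_min: triage <= 5]
patient=Ines: ✓ → 68
patient=Eve: ✓ → 2
patient=Rosa: ✓ → 5
patient=Lena: ✓ → 67
patient=Hiro: ✓ → 17
patient=Quinn: ✓ → 56
patient=Uma: ✓ → 69
patient=Carmen: ✓ → 15
patient=Omar: ✓ → 79
patient=Diego: ✓ → 94
patient=Sven: ✓ → 60
patient=Yara: ✓ → 14
triage_min = MIN(68, 2, 5, 67, 17, 56, 69, 15, 79, 94, 60, 14) = 2
—
[surg_sum: ward <> 'SURG' OR systolic > 115]
patient=Ines: ✓ → 68
patient=Eve: ✓ → 2
patient=Rosa: ✓ → 5
patient=Lena: ✓ → 67
patient=Hiro: ✓ → 17
patient=Quinn: ✓ → 56
patient=Uma: ✓ → 69
patient=Carmen: ✓ → 15
patient=Omar: ✓ → 79
patient=Diego: ✓ → 94
patient=Sven: ✓ → 60
patient=Yara: ✗
surg_sum = 68 + 2 + 5 + 67 + 17 + 56 + 69 + 15 + 79 + 94 + 60 = 532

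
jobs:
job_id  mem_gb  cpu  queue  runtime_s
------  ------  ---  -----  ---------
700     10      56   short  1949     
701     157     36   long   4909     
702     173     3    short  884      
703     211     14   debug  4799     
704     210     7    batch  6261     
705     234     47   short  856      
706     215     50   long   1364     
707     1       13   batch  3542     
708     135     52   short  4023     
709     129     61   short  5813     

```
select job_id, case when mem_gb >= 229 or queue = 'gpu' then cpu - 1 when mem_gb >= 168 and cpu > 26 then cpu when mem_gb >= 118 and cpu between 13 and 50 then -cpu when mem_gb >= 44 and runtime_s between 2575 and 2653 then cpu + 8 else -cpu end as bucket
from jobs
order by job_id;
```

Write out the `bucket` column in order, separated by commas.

job_id=700: ELSE → -56
job_id=701: mem_gb >= 118 and cpu between 13 and 50 → -36
job_id=702: ELSE → -3
job_id=703: mem_gb >= 118 and cpu between 13 and 50 → -14
job_id=704: ELSE → -7
job_id=705: mem_gb >= 229 or queue = 'gpu' → 46
job_id=706: mem_gb >= 168 and cpu > 26 → 50
job_id=707: ELSE → -13
job_id=708: ELSE → -52
job_id=709: ELSE → -61

-56, -36, -3, -14, -7, 46, 50, -13, -52, -61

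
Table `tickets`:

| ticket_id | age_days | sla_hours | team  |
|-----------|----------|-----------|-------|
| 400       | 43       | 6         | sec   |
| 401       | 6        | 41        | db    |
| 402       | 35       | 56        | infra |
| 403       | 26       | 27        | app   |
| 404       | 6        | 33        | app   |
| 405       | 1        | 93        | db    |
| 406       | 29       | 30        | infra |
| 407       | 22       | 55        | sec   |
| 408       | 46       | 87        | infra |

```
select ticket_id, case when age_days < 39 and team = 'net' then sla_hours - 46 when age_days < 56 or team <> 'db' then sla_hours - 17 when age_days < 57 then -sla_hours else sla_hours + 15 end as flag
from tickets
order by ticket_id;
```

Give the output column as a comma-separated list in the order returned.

-11, 24, 39, 10, 16, 76, 13, 38, 70

ticket_id=400: age_days < 56 or team <> 'db' → -11
ticket_id=401: age_days < 56 or team <> 'db' → 24
ticket_id=402: age_days < 56 or team <> 'db' → 39
ticket_id=403: age_days < 56 or team <> 'db' → 10
ticket_id=404: age_days < 56 or team <> 'db' → 16
ticket_id=405: age_days < 56 or team <> 'db' → 76
ticket_id=406: age_days < 56 or team <> 'db' → 13
ticket_id=407: age_days < 56 or team <> 'db' → 38
ticket_id=408: age_days < 56 or team <> 'db' → 70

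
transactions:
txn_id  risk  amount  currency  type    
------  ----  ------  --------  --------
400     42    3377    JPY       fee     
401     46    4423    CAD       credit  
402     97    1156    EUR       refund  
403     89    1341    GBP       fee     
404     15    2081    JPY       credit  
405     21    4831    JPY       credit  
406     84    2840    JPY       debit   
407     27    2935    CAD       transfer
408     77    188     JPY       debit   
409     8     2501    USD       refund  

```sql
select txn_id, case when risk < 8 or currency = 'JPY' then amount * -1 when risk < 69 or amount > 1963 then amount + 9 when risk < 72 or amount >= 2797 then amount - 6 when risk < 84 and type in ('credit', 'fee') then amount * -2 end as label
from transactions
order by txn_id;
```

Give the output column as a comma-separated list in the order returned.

-3377, 4432, NULL, NULL, -2081, -4831, -2840, 2944, -188, 2510

txn_id=400: risk < 8 or currency = 'JPY' → -3377
txn_id=401: risk < 69 or amount > 1963 → 4432
txn_id=402: (no match → NULL) → NULL
txn_id=403: (no match → NULL) → NULL
txn_id=404: risk < 8 or currency = 'JPY' → -2081
txn_id=405: risk < 8 or currency = 'JPY' → -4831
txn_id=406: risk < 8 or currency = 'JPY' → -2840
txn_id=407: risk < 69 or amount > 1963 → 2944
txn_id=408: risk < 8 or currency = 'JPY' → -188
txn_id=409: risk < 69 or amount > 1963 → 2510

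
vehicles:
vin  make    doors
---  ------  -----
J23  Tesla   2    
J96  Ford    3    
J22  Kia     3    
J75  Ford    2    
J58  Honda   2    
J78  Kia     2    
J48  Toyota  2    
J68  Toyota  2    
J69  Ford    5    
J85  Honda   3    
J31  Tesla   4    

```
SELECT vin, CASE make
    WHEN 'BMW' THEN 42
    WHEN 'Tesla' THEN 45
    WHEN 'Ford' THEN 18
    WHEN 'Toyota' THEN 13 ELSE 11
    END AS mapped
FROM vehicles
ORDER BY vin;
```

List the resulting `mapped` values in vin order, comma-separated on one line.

vin=J22: ELSE → 11
vin=J23: make='Tesla' → 45
vin=J31: make='Tesla' → 45
vin=J48: make='Toyota' → 13
vin=J58: ELSE → 11
vin=J68: make='Toyota' → 13
vin=J69: make='Ford' → 18
vin=J75: make='Ford' → 18
vin=J78: ELSE → 11
vin=J85: ELSE → 11
vin=J96: make='Ford' → 18

11, 45, 45, 13, 11, 13, 18, 18, 11, 11, 18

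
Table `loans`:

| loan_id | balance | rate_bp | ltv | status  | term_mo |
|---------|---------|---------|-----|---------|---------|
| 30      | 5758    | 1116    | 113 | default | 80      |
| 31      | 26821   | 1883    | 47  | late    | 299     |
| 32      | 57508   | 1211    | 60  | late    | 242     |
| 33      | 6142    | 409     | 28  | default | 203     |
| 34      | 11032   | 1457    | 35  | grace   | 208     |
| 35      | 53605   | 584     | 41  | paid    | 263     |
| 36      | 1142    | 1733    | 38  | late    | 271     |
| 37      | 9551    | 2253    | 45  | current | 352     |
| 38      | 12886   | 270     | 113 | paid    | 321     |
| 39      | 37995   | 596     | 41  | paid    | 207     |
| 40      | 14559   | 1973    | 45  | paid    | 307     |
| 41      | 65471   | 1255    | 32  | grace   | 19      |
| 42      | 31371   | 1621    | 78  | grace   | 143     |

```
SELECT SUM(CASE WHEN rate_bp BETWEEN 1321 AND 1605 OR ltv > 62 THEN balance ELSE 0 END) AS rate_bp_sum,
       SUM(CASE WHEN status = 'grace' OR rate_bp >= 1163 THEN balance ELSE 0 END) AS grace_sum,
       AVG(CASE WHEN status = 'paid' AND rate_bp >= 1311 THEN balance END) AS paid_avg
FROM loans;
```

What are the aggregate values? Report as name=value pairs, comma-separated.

rate_bp_sum=61047, grace_sum=217455, paid_avg=14559

[rate_bp_sum: rate_bp BETWEEN 1321 AND 1605 OR ltv > 62]
loan_id=30: ✓ → 5758
loan_id=31: ✗
loan_id=32: ✗
loan_id=33: ✗
loan_id=34: ✓ → 11032
loan_id=35: ✗
loan_id=36: ✗
loan_id=37: ✗
loan_id=38: ✓ → 12886
loan_id=39: ✗
loan_id=40: ✗
loan_id=41: ✗
loan_id=42: ✓ → 31371
rate_bp_sum = 5758 + 11032 + 12886 + 31371 = 61047
—
[grace_sum: status = 'grace' OR rate_bp >= 1163]
loan_id=30: ✗
loan_id=31: ✓ → 26821
loan_id=32: ✓ → 57508
loan_id=33: ✗
loan_id=34: ✓ → 11032
loan_id=35: ✗
loan_id=36: ✓ → 1142
loan_id=37: ✓ → 9551
loan_id=38: ✗
loan_id=39: ✗
loan_id=40: ✓ → 14559
loan_id=41: ✓ → 65471
loan_id=42: ✓ → 31371
grace_sum = 26821 + 57508 + 11032 + 1142 + 9551 + 14559 + 65471 + 31371 = 217455
—
[paid_avg: status = 'paid' AND rate_bp >= 1311]
loan_id=30: ✗
loan_id=31: ✗
loan_id=32: ✗
loan_id=33: ✗
loan_id=34: ✗
loan_id=35: ✗
loan_id=36: ✗
loan_id=37: ✗
loan_id=38: ✗
loan_id=39: ✗
loan_id=40: ✓ → 14559
loan_id=41: ✗
loan_id=42: ✗
paid_avg = 14559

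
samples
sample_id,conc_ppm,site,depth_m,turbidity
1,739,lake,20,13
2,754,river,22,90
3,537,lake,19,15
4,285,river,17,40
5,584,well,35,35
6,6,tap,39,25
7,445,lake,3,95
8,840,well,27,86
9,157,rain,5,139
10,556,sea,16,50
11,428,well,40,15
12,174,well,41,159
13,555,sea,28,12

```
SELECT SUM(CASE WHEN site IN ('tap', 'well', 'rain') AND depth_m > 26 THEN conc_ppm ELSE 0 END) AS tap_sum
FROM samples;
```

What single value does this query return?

sample_id=1: ✗
sample_id=2: ✗
sample_id=3: ✗
sample_id=4: ✗
sample_id=5: ✓ → 584
sample_id=6: ✓ → 6
sample_id=7: ✗
sample_id=8: ✓ → 840
sample_id=9: ✗
sample_id=10: ✗
sample_id=11: ✓ → 428
sample_id=12: ✓ → 174
sample_id=13: ✗
tap_sum = 584 + 6 + 840 + 428 + 174 = 2032

2032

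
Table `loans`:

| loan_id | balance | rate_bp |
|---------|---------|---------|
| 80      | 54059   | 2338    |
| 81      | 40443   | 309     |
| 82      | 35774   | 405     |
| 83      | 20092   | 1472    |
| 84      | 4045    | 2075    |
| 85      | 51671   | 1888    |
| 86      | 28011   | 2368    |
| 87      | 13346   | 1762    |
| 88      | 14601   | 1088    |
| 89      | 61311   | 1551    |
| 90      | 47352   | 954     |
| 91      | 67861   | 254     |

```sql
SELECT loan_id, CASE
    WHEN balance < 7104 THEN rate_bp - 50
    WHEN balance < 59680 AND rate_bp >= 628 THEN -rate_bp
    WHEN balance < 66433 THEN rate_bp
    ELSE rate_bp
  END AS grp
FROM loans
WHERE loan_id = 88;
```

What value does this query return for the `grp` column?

-1088

loan_id = 88: balance=14601, rate_bp=1088.
balance < 7104 → false
balance < 59680 AND rate_bp >= 628 → true → -1088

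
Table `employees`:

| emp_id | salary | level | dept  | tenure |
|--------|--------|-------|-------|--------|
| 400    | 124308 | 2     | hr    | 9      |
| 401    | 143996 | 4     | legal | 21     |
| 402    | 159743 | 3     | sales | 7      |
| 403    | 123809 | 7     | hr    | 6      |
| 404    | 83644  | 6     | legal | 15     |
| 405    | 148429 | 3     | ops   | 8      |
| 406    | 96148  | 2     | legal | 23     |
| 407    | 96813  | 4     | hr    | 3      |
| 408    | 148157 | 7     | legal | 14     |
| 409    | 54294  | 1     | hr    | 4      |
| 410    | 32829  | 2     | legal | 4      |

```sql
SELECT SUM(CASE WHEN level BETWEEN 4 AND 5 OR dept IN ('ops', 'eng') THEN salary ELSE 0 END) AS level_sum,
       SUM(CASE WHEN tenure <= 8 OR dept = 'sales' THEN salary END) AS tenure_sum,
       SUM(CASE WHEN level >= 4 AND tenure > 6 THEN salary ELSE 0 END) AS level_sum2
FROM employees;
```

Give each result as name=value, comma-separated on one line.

[level_sum: level BETWEEN 4 AND 5 OR dept IN ('ops', 'eng')]
emp_id=400: ✗
emp_id=401: ✓ → 143996
emp_id=402: ✗
emp_id=403: ✗
emp_id=404: ✗
emp_id=405: ✓ → 148429
emp_id=406: ✗
emp_id=407: ✓ → 96813
emp_id=408: ✗
emp_id=409: ✗
emp_id=410: ✗
level_sum = 143996 + 148429 + 96813 = 389238
—
[tenure_sum: tenure <= 8 OR dept = 'sales']
emp_id=400: ✗
emp_id=401: ✗
emp_id=402: ✓ → 159743
emp_id=403: ✓ → 123809
emp_id=404: ✗
emp_id=405: ✓ → 148429
emp_id=406: ✗
emp_id=407: ✓ → 96813
emp_id=408: ✗
emp_id=409: ✓ → 54294
emp_id=410: ✓ → 32829
tenure_sum = 159743 + 123809 + 148429 + 96813 + 54294 + 32829 = 615917
—
[level_sum2: level >= 4 AND tenure > 6]
emp_id=400: ✗
emp_id=401: ✓ → 143996
emp_id=402: ✗
emp_id=403: ✗
emp_id=404: ✓ → 83644
emp_id=405: ✗
emp_id=406: ✗
emp_id=407: ✗
emp_id=408: ✓ → 148157
emp_id=409: ✗
emp_id=410: ✗
level_sum2 = 143996 + 83644 + 148157 = 375797

level_sum=389238, tenure_sum=615917, level_sum2=375797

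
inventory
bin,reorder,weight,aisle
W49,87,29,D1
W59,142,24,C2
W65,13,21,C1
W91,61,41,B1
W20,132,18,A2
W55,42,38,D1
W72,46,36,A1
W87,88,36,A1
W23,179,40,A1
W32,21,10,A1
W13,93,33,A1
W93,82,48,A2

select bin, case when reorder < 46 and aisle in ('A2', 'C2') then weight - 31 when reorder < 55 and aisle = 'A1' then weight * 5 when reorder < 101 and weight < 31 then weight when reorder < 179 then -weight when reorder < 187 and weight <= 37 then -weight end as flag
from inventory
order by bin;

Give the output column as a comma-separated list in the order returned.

-33, -18, NULL, 50, 29, -38, -24, 21, 180, -36, -41, -48

bin=W13: reorder < 179 → -33
bin=W20: reorder < 179 → -18
bin=W23: (no match → NULL) → NULL
bin=W32: reorder < 55 and aisle = 'A1' → 50
bin=W49: reorder < 101 and weight < 31 → 29
bin=W55: reorder < 179 → -38
bin=W59: reorder < 179 → -24
bin=W65: reorder < 101 and weight < 31 → 21
bin=W72: reorder < 55 and aisle = 'A1' → 180
bin=W87: reorder < 179 → -36
bin=W91: reorder < 179 → -41
bin=W93: reorder < 179 → -48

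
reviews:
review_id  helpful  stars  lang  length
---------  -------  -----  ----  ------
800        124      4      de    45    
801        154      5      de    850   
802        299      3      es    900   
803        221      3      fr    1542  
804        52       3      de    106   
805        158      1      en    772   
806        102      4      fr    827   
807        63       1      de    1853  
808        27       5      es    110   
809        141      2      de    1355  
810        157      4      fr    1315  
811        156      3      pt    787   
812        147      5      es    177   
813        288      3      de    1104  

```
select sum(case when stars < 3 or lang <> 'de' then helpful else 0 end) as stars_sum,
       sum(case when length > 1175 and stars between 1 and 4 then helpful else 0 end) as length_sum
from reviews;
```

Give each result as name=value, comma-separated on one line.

stars_sum=1471, length_sum=582

[stars_sum: stars < 3 or lang <> 'de']
review_id=800: ✗
review_id=801: ✗
review_id=802: ✓ → 299
review_id=803: ✓ → 221
review_id=804: ✗
review_id=805: ✓ → 158
review_id=806: ✓ → 102
review_id=807: ✓ → 63
review_id=808: ✓ → 27
review_id=809: ✓ → 141
review_id=810: ✓ → 157
review_id=811: ✓ → 156
review_id=812: ✓ → 147
review_id=813: ✗
stars_sum = 299 + 221 + 158 + 102 + 63 + 27 + 141 + 157 + 156 + 147 = 1471
—
[length_sum: length > 1175 and stars between 1 and 4]
review_id=800: ✗
review_id=801: ✗
review_id=802: ✗
review_id=803: ✓ → 221
review_id=804: ✗
review_id=805: ✗
review_id=806: ✗
review_id=807: ✓ → 63
review_id=808: ✗
review_id=809: ✓ → 141
review_id=810: ✓ → 157
review_id=811: ✗
review_id=812: ✗
review_id=813: ✗
length_sum = 221 + 63 + 141 + 157 = 582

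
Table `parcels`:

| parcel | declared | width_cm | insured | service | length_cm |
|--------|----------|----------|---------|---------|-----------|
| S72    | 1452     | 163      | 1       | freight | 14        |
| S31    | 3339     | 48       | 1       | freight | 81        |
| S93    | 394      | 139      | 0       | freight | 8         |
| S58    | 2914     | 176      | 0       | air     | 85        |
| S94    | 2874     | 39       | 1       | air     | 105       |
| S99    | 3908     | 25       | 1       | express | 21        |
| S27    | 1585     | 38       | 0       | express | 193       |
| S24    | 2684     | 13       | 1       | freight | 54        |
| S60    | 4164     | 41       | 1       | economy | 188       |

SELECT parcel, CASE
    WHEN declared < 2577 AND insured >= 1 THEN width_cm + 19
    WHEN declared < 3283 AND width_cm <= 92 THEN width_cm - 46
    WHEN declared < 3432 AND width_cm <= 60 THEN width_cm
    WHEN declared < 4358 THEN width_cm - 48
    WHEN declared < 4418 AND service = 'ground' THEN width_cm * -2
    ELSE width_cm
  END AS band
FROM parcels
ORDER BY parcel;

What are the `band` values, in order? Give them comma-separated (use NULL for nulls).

parcel=S24: declared < 3283 AND width_cm <= 92 → -33
parcel=S27: declared < 3283 AND width_cm <= 92 → -8
parcel=S31: declared < 3432 AND width_cm <= 60 → 48
parcel=S58: declared < 4358 → 128
parcel=S60: declared < 4358 → -7
parcel=S72: declared < 2577 AND insured >= 1 → 182
parcel=S93: declared < 4358 → 91
parcel=S94: declared < 3283 AND width_cm <= 92 → -7
parcel=S99: declared < 4358 → -23

-33, -8, 48, 128, -7, 182, 91, -7, -23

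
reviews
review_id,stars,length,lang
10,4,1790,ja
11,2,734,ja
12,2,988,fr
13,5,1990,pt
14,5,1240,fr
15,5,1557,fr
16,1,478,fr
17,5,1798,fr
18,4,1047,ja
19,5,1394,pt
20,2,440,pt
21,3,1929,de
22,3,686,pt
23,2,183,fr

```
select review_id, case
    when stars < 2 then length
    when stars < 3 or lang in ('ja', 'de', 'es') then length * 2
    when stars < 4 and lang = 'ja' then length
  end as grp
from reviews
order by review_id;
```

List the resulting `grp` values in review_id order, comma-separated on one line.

3580, 1468, 1976, NULL, NULL, NULL, 478, NULL, 2094, NULL, 880, 3858, NULL, 366

review_id=10: stars < 3 or lang in ('ja', 'de', 'es') → 3580
review_id=11: stars < 3 or lang in ('ja', 'de', 'es') → 1468
review_id=12: stars < 3 or lang in ('ja', 'de', 'es') → 1976
review_id=13: (no match → NULL) → NULL
review_id=14: (no match → NULL) → NULL
review_id=15: (no match → NULL) → NULL
review_id=16: stars < 2 → 478
review_id=17: (no match → NULL) → NULL
review_id=18: stars < 3 or lang in ('ja', 'de', 'es') → 2094
review_id=19: (no match → NULL) → NULL
review_id=20: stars < 3 or lang in ('ja', 'de', 'es') → 880
review_id=21: stars < 3 or lang in ('ja', 'de', 'es') → 3858
review_id=22: (no match → NULL) → NULL
review_id=23: stars < 3 or lang in ('ja', 'de', 'es') → 366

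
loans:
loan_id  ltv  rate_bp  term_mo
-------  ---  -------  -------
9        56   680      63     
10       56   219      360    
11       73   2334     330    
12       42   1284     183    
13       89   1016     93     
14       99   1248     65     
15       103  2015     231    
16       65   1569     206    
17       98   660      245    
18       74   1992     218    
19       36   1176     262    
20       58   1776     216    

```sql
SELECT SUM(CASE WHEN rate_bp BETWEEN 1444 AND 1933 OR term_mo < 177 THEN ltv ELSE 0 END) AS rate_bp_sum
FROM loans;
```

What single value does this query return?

367

loan_id=9: ✓ → 56
loan_id=10: ✗
loan_id=11: ✗
loan_id=12: ✗
loan_id=13: ✓ → 89
loan_id=14: ✓ → 99
loan_id=15: ✗
loan_id=16: ✓ → 65
loan_id=17: ✗
loan_id=18: ✗
loan_id=19: ✗
loan_id=20: ✓ → 58
rate_bp_sum = 56 + 89 + 99 + 65 + 58 = 367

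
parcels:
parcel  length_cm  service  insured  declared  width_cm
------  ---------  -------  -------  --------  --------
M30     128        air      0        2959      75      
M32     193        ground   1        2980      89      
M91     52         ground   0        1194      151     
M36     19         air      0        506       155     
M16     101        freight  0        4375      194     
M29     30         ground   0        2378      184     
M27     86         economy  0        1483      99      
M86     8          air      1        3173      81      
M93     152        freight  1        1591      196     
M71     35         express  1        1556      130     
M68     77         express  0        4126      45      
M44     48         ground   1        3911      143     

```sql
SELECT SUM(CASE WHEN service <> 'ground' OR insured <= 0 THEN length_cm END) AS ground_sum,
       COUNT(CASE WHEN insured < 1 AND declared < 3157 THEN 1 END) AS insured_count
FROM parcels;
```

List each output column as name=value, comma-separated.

ground_sum=688, insured_count=5

[ground_sum: service <> 'ground' OR insured <= 0]
parcel=M30: ✓ → 128
parcel=M32: ✗
parcel=M91: ✓ → 52
parcel=M36: ✓ → 19
parcel=M16: ✓ → 101
parcel=M29: ✓ → 30
parcel=M27: ✓ → 86
parcel=M86: ✓ → 8
parcel=M93: ✓ → 152
parcel=M71: ✓ → 35
parcel=M68: ✓ → 77
parcel=M44: ✗
ground_sum = 128 + 52 + 19 + 101 + 30 + 86 + 8 + 152 + 35 + 77 = 688
—
[insured_count: insured < 1 AND declared < 3157]
parcel=M30: ✓ → 1
parcel=M32: ✗
parcel=M91: ✓ → 1
parcel=M36: ✓ → 1
parcel=M16: ✗
parcel=M29: ✓ → 1
parcel=M27: ✓ → 1
parcel=M86: ✗
parcel=M93: ✗
parcel=M71: ✗
parcel=M68: ✗
parcel=M44: ✗
insured_count = COUNT(1, 1, 1, 1, 1) = 5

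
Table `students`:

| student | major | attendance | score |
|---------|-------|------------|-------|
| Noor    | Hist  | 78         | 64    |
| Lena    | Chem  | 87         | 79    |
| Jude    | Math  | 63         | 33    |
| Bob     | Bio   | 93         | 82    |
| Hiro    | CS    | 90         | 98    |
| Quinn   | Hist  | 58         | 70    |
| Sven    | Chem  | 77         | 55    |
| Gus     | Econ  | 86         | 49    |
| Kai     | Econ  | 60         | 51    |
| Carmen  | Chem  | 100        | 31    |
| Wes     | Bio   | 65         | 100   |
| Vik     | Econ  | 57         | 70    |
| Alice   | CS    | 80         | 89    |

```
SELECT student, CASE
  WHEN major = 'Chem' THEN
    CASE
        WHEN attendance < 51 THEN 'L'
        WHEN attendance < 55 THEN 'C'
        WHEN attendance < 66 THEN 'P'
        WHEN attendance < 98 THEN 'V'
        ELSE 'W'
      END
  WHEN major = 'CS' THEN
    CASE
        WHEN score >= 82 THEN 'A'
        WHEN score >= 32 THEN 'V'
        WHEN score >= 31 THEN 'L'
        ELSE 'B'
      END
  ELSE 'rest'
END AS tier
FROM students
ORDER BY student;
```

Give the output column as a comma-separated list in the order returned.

student=Alice: major='CS' → inner[score >= 82] → A
student=Bob: major='Bio' → outer ELSE → rest
student=Carmen: major='Chem' → inner[ELSE] → W
student=Gus: major='Econ' → outer ELSE → rest
student=Hiro: major='CS' → inner[score >= 82] → A
student=Jude: major='Math' → outer ELSE → rest
student=Kai: major='Econ' → outer ELSE → rest
student=Lena: major='Chem' → inner[attendance < 98] → V
student=Noor: major='Hist' → outer ELSE → rest
student=Quinn: major='Hist' → outer ELSE → rest
student=Sven: major='Chem' → inner[attendance < 98] → V
student=Vik: major='Econ' → outer ELSE → rest
student=Wes: major='Bio' → outer ELSE → rest

A, rest, W, rest, A, rest, rest, V, rest, rest, V, rest, rest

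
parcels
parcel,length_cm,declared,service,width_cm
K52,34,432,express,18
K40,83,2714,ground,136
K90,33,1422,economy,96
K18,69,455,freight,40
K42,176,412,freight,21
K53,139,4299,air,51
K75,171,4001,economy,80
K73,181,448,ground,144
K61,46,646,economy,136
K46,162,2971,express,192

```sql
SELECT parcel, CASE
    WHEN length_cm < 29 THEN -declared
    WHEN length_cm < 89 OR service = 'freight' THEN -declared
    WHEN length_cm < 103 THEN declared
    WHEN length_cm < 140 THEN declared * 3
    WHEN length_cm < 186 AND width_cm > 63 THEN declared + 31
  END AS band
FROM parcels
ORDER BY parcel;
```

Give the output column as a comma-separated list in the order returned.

-455, -2714, -412, 3002, -432, 12897, -646, 479, 4032, -1422

parcel=K18: length_cm < 89 OR service = 'freight' → -455
parcel=K40: length_cm < 89 OR service = 'freight' → -2714
parcel=K42: length_cm < 89 OR service = 'freight' → -412
parcel=K46: length_cm < 186 AND width_cm > 63 → 3002
parcel=K52: length_cm < 89 OR service = 'freight' → -432
parcel=K53: length_cm < 140 → 12897
parcel=K61: length_cm < 89 OR service = 'freight' → -646
parcel=K73: length_cm < 186 AND width_cm > 63 → 479
parcel=K75: length_cm < 186 AND width_cm > 63 → 4032
parcel=K90: length_cm < 89 OR service = 'freight' → -1422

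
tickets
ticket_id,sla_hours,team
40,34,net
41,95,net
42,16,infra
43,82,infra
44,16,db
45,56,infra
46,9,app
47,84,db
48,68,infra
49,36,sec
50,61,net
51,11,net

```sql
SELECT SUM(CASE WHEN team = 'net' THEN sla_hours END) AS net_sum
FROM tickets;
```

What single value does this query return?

ticket_id=40: ✓ → 34
ticket_id=41: ✓ → 95
ticket_id=42: ✗
ticket_id=43: ✗
ticket_id=44: ✗
ticket_id=45: ✗
ticket_id=46: ✗
ticket_id=47: ✗
ticket_id=48: ✗
ticket_id=49: ✗
ticket_id=50: ✓ → 61
ticket_id=51: ✓ → 11
net_sum = 34 + 95 + 61 + 11 = 201

201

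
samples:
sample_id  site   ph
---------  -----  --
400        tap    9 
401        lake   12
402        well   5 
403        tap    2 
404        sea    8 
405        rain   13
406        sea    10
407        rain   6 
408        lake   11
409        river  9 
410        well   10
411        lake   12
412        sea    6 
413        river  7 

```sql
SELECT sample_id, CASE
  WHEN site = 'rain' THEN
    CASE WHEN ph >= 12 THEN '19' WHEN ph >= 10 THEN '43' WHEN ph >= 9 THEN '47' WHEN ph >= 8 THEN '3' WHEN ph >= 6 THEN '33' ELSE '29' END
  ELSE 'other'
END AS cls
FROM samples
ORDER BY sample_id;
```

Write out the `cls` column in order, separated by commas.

other, other, other, other, other, 19, other, 33, other, other, other, other, other, other

sample_id=400: site='tap' → outer ELSE → other
sample_id=401: site='lake' → outer ELSE → other
sample_id=402: site='well' → outer ELSE → other
sample_id=403: site='tap' → outer ELSE → other
sample_id=404: site='sea' → outer ELSE → other
sample_id=405: site='rain' → inner[ph >= 12] → 19
sample_id=406: site='sea' → outer ELSE → other
sample_id=407: site='rain' → inner[ph >= 6] → 33
sample_id=408: site='lake' → outer ELSE → other
sample_id=409: site='river' → outer ELSE → other
sample_id=410: site='well' → outer ELSE → other
sample_id=411: site='lake' → outer ELSE → other
sample_id=412: site='sea' → outer ELSE → other
sample_id=413: site='river' → outer ELSE → other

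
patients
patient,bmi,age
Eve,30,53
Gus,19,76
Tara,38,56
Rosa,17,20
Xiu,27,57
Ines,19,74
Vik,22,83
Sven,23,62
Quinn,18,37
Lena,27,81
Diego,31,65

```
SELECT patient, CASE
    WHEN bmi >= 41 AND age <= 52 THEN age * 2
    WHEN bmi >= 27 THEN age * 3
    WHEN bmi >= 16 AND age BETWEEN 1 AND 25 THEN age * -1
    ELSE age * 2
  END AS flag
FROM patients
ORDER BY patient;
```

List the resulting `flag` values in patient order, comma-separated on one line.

patient=Diego: bmi >= 27 → 195
patient=Eve: bmi >= 27 → 159
patient=Gus: ELSE → 152
patient=Ines: ELSE → 148
patient=Lena: bmi >= 27 → 243
patient=Quinn: ELSE → 74
patient=Rosa: bmi >= 16 AND age BETWEEN 1 AND 25 → -20
patient=Sven: ELSE → 124
patient=Tara: bmi >= 27 → 168
patient=Vik: ELSE → 166
patient=Xiu: bmi >= 27 → 171

195, 159, 152, 148, 243, 74, -20, 124, 168, 166, 171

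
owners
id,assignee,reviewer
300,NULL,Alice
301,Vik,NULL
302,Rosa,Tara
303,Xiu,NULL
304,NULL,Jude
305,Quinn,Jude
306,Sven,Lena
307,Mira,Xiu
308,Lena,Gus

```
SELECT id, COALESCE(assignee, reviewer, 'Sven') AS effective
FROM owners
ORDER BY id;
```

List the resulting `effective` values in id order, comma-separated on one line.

Alice, Vik, Rosa, Xiu, Jude, Quinn, Sven, Mira, Lena

id=300: assignee=NULL, reviewer=Alice → Alice
id=301: assignee=Vik → Vik
id=302: assignee=Rosa → Rosa
id=303: assignee=Xiu → Xiu
id=304: assignee=NULL, reviewer=Jude → Jude
id=305: assignee=Quinn → Quinn
id=306: assignee=Sven → Sven
id=307: assignee=Mira → Mira
id=308: assignee=Lena → Lena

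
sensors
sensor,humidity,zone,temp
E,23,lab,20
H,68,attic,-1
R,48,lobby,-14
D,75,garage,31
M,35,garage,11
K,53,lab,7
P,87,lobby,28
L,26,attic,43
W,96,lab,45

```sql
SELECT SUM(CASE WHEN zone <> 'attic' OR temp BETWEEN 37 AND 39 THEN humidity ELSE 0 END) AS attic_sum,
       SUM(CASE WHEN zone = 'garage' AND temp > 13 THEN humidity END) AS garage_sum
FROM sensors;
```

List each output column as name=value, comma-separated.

[attic_sum: zone <> 'attic' OR temp BETWEEN 37 AND 39]
sensor=E: ✓ → 23
sensor=H: ✗
sensor=R: ✓ → 48
sensor=D: ✓ → 75
sensor=M: ✓ → 35
sensor=K: ✓ → 53
sensor=P: ✓ → 87
sensor=L: ✗
sensor=W: ✓ → 96
attic_sum = 23 + 48 + 75 + 35 + 53 + 87 + 96 = 417
—
[garage_sum: zone = 'garage' AND temp > 13]
sensor=E: ✗
sensor=H: ✗
sensor=R: ✗
sensor=D: ✓ → 75
sensor=M: ✗
sensor=K: ✗
sensor=P: ✗
sensor=L: ✗
sensor=W: ✗
garage_sum = 75

attic_sum=417, garage_sum=75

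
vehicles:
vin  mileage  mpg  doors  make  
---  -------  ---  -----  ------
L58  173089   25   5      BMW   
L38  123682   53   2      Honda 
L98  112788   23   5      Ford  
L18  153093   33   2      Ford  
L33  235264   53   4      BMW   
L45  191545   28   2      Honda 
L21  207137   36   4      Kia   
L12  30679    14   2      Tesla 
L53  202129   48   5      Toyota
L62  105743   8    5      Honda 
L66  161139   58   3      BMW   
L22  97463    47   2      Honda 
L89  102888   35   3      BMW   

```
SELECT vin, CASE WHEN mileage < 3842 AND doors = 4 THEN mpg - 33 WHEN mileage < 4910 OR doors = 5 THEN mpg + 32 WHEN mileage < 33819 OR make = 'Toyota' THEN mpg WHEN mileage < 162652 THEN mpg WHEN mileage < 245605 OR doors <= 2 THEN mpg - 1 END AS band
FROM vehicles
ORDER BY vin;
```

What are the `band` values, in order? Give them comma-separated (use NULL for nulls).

14, 33, 35, 47, 52, 53, 27, 80, 57, 40, 58, 35, 55

vin=L12: mileage < 33819 OR make = 'Toyota' → 14
vin=L18: mileage < 162652 → 33
vin=L21: mileage < 245605 OR doors <= 2 → 35
vin=L22: mileage < 162652 → 47
vin=L33: mileage < 245605 OR doors <= 2 → 52
vin=L38: mileage < 162652 → 53
vin=L45: mileage < 245605 OR doors <= 2 → 27
vin=L53: mileage < 4910 OR doors = 5 → 80
vin=L58: mileage < 4910 OR doors = 5 → 57
vin=L62: mileage < 4910 OR doors = 5 → 40
vin=L66: mileage < 162652 → 58
vin=L89: mileage < 162652 → 35
vin=L98: mileage < 4910 OR doors = 5 → 55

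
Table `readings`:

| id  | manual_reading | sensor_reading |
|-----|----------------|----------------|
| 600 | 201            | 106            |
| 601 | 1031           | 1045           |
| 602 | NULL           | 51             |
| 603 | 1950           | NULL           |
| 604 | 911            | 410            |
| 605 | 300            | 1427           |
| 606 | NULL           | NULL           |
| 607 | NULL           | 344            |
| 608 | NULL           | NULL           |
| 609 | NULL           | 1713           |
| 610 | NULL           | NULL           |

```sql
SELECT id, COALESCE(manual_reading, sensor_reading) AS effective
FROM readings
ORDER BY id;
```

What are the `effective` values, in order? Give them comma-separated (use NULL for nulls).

id=600: manual_reading=201 → 201
id=601: manual_reading=1031 → 1031
id=602: manual_reading=NULL, sensor_reading=51 → 51
id=603: manual_reading=1950 → 1950
id=604: manual_reading=911 → 911
id=605: manual_reading=300 → 300
id=606: manual_reading=NULL, sensor_reading=NULL (all NULL) → NULL
id=607: manual_reading=NULL, sensor_reading=344 → 344
id=608: manual_reading=NULL, sensor_reading=NULL (all NULL) → NULL
id=609: manual_reading=NULL, sensor_reading=1713 → 1713
id=610: manual_reading=NULL, sensor_reading=NULL (all NULL) → NULL

201, 1031, 51, 1950, 911, 300, NULL, 344, NULL, 1713, NULL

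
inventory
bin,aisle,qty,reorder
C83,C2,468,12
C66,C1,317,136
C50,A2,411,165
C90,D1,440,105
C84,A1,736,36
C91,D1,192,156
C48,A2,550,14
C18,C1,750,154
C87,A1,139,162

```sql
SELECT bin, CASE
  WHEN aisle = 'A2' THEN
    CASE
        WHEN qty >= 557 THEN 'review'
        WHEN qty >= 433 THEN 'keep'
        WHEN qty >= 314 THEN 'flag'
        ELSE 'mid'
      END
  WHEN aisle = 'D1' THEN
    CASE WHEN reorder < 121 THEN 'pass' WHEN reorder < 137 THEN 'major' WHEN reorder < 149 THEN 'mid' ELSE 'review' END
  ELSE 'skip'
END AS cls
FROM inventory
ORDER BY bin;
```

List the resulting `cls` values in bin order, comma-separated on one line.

bin=C18: aisle='C1' → outer ELSE → skip
bin=C48: aisle='A2' → inner[qty >= 433] → keep
bin=C50: aisle='A2' → inner[qty >= 314] → flag
bin=C66: aisle='C1' → outer ELSE → skip
bin=C83: aisle='C2' → outer ELSE → skip
bin=C84: aisle='A1' → outer ELSE → skip
bin=C87: aisle='A1' → outer ELSE → skip
bin=C90: aisle='D1' → inner[reorder < 121] → pass
bin=C91: aisle='D1' → inner[ELSE] → review

skip, keep, flag, skip, skip, skip, skip, pass, review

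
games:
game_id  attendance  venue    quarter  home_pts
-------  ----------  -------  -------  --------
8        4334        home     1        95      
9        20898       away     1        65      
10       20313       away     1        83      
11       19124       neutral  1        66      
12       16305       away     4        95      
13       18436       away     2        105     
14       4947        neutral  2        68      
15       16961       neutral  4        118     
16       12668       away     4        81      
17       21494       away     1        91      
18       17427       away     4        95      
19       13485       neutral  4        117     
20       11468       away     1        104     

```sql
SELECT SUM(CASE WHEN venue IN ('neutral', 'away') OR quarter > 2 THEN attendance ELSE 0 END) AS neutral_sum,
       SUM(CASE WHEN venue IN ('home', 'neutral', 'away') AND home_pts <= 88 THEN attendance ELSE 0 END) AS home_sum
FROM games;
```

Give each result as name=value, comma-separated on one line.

[neutral_sum: venue IN ('neutral', 'away') OR quarter > 2]
game_id=8: ✗
game_id=9: ✓ → 20898
game_id=10: ✓ → 20313
game_id=11: ✓ → 19124
game_id=12: ✓ → 16305
game_id=13: ✓ → 18436
game_id=14: ✓ → 4947
game_id=15: ✓ → 16961
game_id=16: ✓ → 12668
game_id=17: ✓ → 21494
game_id=18: ✓ → 17427
game_id=19: ✓ → 13485
game_id=20: ✓ → 11468
neutral_sum = 20898 + 20313 + 19124 + 16305 + 18436 + 4947 + 16961 + 12668 + 21494 + 17427 + 13485 + 11468 = 193526
—
[home_sum: venue IN ('home', 'neutral', 'away') AND home_pts <= 88]
game_id=8: ✗
game_id=9: ✓ → 20898
game_id=10: ✓ → 20313
game_id=11: ✓ → 19124
game_id=12: ✗
game_id=13: ✗
game_id=14: ✓ → 4947
game_id=15: ✗
game_id=16: ✓ → 12668
game_id=17: ✗
game_id=18: ✗
game_id=19: ✗
game_id=20: ✗
home_sum = 20898 + 20313 + 19124 + 4947 + 12668 = 77950

neutral_sum=193526, home_sum=77950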